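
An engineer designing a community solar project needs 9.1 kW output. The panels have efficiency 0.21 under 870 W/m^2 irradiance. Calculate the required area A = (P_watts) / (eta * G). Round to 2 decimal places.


Convert target power to watts: P = 9.1 * 1000 = 9100.0 W
Compute denominator: eta * G = 0.21 * 870 = 182.7
Required area A = P / (eta * G) = 9100.0 / 182.7
A = 49.81 m^2

49.81


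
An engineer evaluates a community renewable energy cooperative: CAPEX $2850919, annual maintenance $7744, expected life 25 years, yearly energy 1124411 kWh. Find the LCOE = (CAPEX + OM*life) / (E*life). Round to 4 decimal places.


Total cost = CAPEX + OM * lifetime = 2850919 + 7744 * 25 = 2850919 + 193600 = 3044519
Total generation = annual * lifetime = 1124411 * 25 = 28110275 kWh
LCOE = 3044519 / 28110275
LCOE = 0.1083 $/kWh

0.1083


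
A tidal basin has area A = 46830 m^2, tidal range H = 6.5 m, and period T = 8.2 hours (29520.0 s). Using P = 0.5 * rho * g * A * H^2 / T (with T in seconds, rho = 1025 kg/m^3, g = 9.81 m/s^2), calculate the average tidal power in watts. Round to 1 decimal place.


Convert period to seconds: T = 8.2 * 3600 = 29520.0 s
H^2 = 6.5^2 = 42.25
P = 0.5 * rho * g * A * H^2 / T
P = 0.5 * 1025 * 9.81 * 46830 * 42.25 / 29520.0
P = 336974.8 W

336974.8


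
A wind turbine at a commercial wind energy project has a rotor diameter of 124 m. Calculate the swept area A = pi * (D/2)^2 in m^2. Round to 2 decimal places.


Compute the rotor radius:
  r = D / 2 = 124 / 2 = 62.0 m
Calculate swept area:
  A = pi * r^2 = pi * 62.0^2
  A = 12076.28 m^2

12076.28


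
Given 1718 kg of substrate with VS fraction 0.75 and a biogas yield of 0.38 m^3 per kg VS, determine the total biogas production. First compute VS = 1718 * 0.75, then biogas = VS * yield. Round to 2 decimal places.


Compute volatile solids:
  VS = mass * VS_fraction = 1718 * 0.75 = 1288.5 kg
Calculate biogas volume:
  Biogas = VS * specific_yield = 1288.5 * 0.38
  Biogas = 489.63 m^3

489.63


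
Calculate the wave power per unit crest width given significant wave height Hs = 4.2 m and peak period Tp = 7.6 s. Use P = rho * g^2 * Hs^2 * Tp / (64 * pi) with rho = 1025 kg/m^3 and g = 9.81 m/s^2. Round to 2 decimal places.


Apply wave power formula:
  g^2 = 9.81^2 = 96.2361
  Hs^2 = 4.2^2 = 17.64
  Numerator = rho * g^2 * Hs^2 * Tp = 1025 * 96.2361 * 17.64 * 7.6 = 13224341.42
  Denominator = 64 * pi = 201.0619
  P = 13224341.42 / 201.0619 = 65772.48 W/m

65772.48


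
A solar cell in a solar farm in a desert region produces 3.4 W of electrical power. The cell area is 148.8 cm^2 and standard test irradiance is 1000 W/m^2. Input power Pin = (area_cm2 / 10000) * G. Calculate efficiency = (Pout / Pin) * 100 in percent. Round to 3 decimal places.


First compute the input power:
  Pin = area_cm2 / 10000 * G = 148.8 / 10000 * 1000 = 14.88 W
Then compute efficiency:
  Efficiency = (Pout / Pin) * 100 = (3.4 / 14.88) * 100
  Efficiency = 22.849%

22.849


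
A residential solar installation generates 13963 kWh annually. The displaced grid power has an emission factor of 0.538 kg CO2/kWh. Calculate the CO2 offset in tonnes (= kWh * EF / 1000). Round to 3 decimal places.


CO2 offset in kg = generation * emission_factor
CO2 offset = 13963 * 0.538 = 7512.09 kg
Convert to tonnes:
  CO2 offset = 7512.09 / 1000 = 7.512 tonnes

7.512


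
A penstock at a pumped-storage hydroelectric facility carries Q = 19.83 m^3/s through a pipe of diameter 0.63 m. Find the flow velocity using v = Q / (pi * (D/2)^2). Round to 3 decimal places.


Compute pipe cross-sectional area:
  A = pi * (D/2)^2 = pi * (0.63/2)^2 = 0.3117 m^2
Calculate velocity:
  v = Q / A = 19.83 / 0.3117
  v = 63.614 m/s

63.614


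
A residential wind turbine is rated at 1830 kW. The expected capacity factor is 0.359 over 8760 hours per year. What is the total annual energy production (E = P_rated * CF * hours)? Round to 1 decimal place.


Annual energy = rated_kW * capacity_factor * hours_per_year
Given: P_rated = 1830 kW, CF = 0.359, hours = 8760
E = 1830 * 0.359 * 8760
E = 5755057.2 kWh

5755057.2


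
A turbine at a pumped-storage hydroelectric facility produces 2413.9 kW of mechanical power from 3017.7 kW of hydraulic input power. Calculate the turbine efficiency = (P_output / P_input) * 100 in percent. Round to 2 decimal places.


Turbine efficiency = (output power / input power) * 100
eta = (2413.9 / 3017.7) * 100
eta = 79.99%

79.99


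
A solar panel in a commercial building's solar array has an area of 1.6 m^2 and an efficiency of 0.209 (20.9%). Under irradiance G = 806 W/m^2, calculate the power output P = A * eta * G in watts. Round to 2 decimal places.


Use the solar power formula P = A * eta * G.
Given: A = 1.6 m^2, eta = 0.209, G = 806 W/m^2
P = 1.6 * 0.209 * 806
P = 269.53 W

269.53


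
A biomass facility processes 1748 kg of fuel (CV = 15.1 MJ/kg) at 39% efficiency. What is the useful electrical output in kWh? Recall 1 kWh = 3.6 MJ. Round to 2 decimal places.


Total energy = mass * CV = 1748 * 15.1 = 26394.8 MJ
Useful energy = total * eta = 26394.8 * 0.39 = 10293.97 MJ
Convert to kWh: 10293.97 / 3.6
Useful energy = 2859.44 kWh

2859.44


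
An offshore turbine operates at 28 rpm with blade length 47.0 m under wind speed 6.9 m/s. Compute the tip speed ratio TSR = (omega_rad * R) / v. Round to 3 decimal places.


Convert rotational speed to rad/s:
  omega = 28 * 2 * pi / 60 = 2.9322 rad/s
Compute tip speed:
  v_tip = omega * R = 2.9322 * 47.0 = 137.811 m/s
Tip speed ratio:
  TSR = v_tip / v_wind = 137.811 / 6.9 = 19.973

19.973


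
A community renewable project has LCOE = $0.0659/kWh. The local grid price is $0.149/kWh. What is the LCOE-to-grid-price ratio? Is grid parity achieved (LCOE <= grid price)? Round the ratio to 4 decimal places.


Compare LCOE to grid price:
  LCOE = $0.0659/kWh, Grid price = $0.149/kWh
  Ratio = LCOE / grid_price = 0.0659 / 0.149 = 0.4423
  Grid parity achieved (ratio <= 1)? yes

0.4423


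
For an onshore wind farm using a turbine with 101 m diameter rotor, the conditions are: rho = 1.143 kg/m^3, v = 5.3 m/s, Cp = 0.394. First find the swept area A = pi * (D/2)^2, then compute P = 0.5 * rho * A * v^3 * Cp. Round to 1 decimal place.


Step 1 -- Compute swept area:
  A = pi * (D/2)^2 = pi * (101/2)^2 = 8011.85 m^2
Step 2 -- Apply wind power equation:
  P = 0.5 * rho * A * v^3 * Cp
  v^3 = 5.3^3 = 148.877
  P = 0.5 * 1.143 * 8011.85 * 148.877 * 0.394
  P = 268579.4 W

268579.4


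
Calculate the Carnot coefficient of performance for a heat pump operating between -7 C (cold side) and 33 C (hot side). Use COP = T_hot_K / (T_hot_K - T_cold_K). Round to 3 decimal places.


Convert to Kelvin:
  T_hot = 33 + 273.15 = 306.15 K
  T_cold = -7 + 273.15 = 266.15 K
Apply Carnot COP formula:
  COP = T_hot_K / (T_hot_K - T_cold_K) = 306.15 / 40.0
  COP = 7.654

7.654


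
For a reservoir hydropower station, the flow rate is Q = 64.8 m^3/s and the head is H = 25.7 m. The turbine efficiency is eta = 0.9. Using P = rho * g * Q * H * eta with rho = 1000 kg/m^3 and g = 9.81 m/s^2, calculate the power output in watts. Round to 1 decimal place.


Apply the hydropower formula P = rho * g * Q * H * eta
rho * g = 1000 * 9.81 = 9810.0
P = 9810.0 * 64.8 * 25.7 * 0.9
P = 14703463.4 W

14703463.4


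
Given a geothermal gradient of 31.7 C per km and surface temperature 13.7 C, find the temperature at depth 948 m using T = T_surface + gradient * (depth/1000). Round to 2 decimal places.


Convert depth to km: 948 / 1000 = 0.948 km
Temperature increase = gradient * depth_km = 31.7 * 0.948 = 30.05 C
Temperature at depth = T_surface + delta_T = 13.7 + 30.05
T = 43.75 C

43.75


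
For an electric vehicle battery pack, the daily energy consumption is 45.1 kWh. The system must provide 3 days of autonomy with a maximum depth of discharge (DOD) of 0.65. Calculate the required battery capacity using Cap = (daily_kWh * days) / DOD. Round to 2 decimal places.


Total energy needed = daily * days = 45.1 * 3 = 135.3 kWh
Account for depth of discharge:
  Cap = total_energy / DOD = 135.3 / 0.65
  Cap = 208.15 kWh

208.15


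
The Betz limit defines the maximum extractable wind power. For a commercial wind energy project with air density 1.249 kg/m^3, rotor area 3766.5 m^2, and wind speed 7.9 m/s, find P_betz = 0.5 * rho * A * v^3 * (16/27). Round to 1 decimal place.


The Betz coefficient Cp_max = 16/27 = 0.5926
v^3 = 7.9^3 = 493.039
P_betz = 0.5 * rho * A * v^3 * Cp_max
P_betz = 0.5 * 1.249 * 3766.5 * 493.039 * 0.5926
P_betz = 687239.2 W

687239.2


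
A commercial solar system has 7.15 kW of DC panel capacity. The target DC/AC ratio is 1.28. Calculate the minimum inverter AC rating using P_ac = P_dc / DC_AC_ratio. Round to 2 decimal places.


The inverter AC capacity is determined by the DC/AC ratio.
Given: P_dc = 7.15 kW, DC/AC ratio = 1.28
P_ac = P_dc / ratio = 7.15 / 1.28
P_ac = 5.59 kW

5.59


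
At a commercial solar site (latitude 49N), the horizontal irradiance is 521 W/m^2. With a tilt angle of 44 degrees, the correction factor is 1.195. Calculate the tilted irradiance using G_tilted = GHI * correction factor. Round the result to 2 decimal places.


Identify the given values:
  GHI = 521 W/m^2, tilt correction factor = 1.195
Apply the formula G_tilted = GHI * factor:
  G_tilted = 521 * 1.195
  G_tilted = 622.60 W/m^2

622.60


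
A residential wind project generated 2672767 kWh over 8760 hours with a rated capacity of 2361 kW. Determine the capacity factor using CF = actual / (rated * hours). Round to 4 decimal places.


Capacity factor = actual output / maximum possible output
Maximum possible = rated * hours = 2361 * 8760 = 20682360 kWh
CF = 2672767 / 20682360
CF = 0.1292

0.1292


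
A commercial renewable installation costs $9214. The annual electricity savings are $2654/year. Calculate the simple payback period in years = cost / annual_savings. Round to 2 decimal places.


Simple payback period = initial cost / annual savings
Payback = 9214 / 2654
Payback = 3.47 years

3.47


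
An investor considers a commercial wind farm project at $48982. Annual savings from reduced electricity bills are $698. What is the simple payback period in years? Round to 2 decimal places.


Simple payback period = initial cost / annual savings
Payback = 48982 / 698
Payback = 70.17 years

70.17


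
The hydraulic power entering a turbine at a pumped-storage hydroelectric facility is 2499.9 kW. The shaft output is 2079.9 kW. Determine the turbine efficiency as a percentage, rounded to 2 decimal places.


Turbine efficiency = (output power / input power) * 100
eta = (2079.9 / 2499.9) * 100
eta = 83.20%

83.20


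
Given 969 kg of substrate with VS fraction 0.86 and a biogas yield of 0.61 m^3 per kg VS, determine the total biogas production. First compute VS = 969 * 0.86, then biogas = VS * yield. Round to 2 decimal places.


Compute volatile solids:
  VS = mass * VS_fraction = 969 * 0.86 = 833.34 kg
Calculate biogas volume:
  Biogas = VS * specific_yield = 833.34 * 0.61
  Biogas = 508.34 m^3

508.34


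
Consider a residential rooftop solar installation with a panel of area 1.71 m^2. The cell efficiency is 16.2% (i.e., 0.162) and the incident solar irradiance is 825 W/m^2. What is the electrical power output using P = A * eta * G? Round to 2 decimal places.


Use the solar power formula P = A * eta * G.
Given: A = 1.71 m^2, eta = 0.162, G = 825 W/m^2
P = 1.71 * 0.162 * 825
P = 228.54 W

228.54


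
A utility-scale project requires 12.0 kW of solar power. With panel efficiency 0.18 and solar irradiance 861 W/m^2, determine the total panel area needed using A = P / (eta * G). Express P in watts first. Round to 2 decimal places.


Convert target power to watts: P = 12.0 * 1000 = 12000.0 W
Compute denominator: eta * G = 0.18 * 861 = 154.98
Required area A = P / (eta * G) = 12000.0 / 154.98
A = 77.43 m^2

77.43


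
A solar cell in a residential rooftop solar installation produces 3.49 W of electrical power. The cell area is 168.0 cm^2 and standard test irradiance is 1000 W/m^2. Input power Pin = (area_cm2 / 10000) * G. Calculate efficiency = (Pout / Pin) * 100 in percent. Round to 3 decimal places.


First compute the input power:
  Pin = area_cm2 / 10000 * G = 168.0 / 10000 * 1000 = 16.8 W
Then compute efficiency:
  Efficiency = (Pout / Pin) * 100 = (3.49 / 16.8) * 100
  Efficiency = 20.774%

20.774


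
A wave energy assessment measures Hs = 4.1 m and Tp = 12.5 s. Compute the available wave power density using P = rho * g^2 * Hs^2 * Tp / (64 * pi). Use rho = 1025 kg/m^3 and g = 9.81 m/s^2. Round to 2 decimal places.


Apply wave power formula:
  g^2 = 9.81^2 = 96.2361
  Hs^2 = 4.1^2 = 16.81
  Numerator = rho * g^2 * Hs^2 * Tp = 1025 * 96.2361 * 16.81 * 12.5 = 20727150.78
  Denominator = 64 * pi = 201.0619
  P = 20727150.78 / 201.0619 = 103088.39 W/m

103088.39


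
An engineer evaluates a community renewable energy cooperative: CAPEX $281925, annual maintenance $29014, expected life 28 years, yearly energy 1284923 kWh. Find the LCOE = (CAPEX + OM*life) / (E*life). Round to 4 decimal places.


Total cost = CAPEX + OM * lifetime = 281925 + 29014 * 28 = 281925 + 812392 = 1094317
Total generation = annual * lifetime = 1284923 * 28 = 35977844 kWh
LCOE = 1094317 / 35977844
LCOE = 0.0304 $/kWh

0.0304


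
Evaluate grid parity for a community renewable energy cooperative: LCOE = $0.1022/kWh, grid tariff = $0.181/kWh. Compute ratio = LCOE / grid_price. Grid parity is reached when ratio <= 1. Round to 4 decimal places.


Compare LCOE to grid price:
  LCOE = $0.1022/kWh, Grid price = $0.181/kWh
  Ratio = LCOE / grid_price = 0.1022 / 0.181 = 0.5646
  Grid parity achieved (ratio <= 1)? yes

0.5646


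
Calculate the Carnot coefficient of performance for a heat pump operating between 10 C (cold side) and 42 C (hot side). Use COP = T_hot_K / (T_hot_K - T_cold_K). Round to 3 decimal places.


Convert to Kelvin:
  T_hot = 42 + 273.15 = 315.15 K
  T_cold = 10 + 273.15 = 283.15 K
Apply Carnot COP formula:
  COP = T_hot_K / (T_hot_K - T_cold_K) = 315.15 / 32.0
  COP = 9.848

9.848


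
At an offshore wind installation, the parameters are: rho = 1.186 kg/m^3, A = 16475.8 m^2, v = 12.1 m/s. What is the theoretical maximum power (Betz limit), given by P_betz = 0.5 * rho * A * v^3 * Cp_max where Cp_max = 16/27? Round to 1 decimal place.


The Betz coefficient Cp_max = 16/27 = 0.5926
v^3 = 12.1^3 = 1771.561
P_betz = 0.5 * rho * A * v^3 * Cp_max
P_betz = 0.5 * 1.186 * 16475.8 * 1771.561 * 0.5926
P_betz = 10256838.9 W

10256838.9


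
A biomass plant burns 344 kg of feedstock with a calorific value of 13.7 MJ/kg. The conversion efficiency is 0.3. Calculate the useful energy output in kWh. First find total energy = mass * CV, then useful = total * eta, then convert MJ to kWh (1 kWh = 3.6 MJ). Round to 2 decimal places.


Total energy = mass * CV = 344 * 13.7 = 4712.8 MJ
Useful energy = total * eta = 4712.8 * 0.3 = 1413.84 MJ
Convert to kWh: 1413.84 / 3.6
Useful energy = 392.73 kWh

392.73


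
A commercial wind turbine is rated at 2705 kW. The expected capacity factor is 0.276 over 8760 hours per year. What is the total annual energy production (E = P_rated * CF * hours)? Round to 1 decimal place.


Annual energy = rated_kW * capacity_factor * hours_per_year
Given: P_rated = 2705 kW, CF = 0.276, hours = 8760
E = 2705 * 0.276 * 8760
E = 6540040.8 kWh

6540040.8


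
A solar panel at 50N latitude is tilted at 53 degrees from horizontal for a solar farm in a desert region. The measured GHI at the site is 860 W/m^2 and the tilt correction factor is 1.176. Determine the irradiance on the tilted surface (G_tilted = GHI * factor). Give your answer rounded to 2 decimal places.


Identify the given values:
  GHI = 860 W/m^2, tilt correction factor = 1.176
Apply the formula G_tilted = GHI * factor:
  G_tilted = 860 * 1.176
  G_tilted = 1011.36 W/m^2

1011.36


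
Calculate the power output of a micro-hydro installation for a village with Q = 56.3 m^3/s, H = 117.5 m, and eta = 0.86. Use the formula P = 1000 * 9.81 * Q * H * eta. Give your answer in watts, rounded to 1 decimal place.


Apply the hydropower formula P = rho * g * Q * H * eta
rho * g = 1000 * 9.81 = 9810.0
P = 9810.0 * 56.3 * 117.5 * 0.86
P = 55810218.2 W

55810218.2


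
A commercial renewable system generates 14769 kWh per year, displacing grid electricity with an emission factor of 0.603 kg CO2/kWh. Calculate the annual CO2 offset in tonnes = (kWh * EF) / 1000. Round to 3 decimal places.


CO2 offset in kg = generation * emission_factor
CO2 offset = 14769 * 0.603 = 8905.71 kg
Convert to tonnes:
  CO2 offset = 8905.71 / 1000 = 8.906 tonnes

8.906


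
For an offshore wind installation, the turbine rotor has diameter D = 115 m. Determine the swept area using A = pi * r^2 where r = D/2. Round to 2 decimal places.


Compute the rotor radius:
  r = D / 2 = 115 / 2 = 57.5 m
Calculate swept area:
  A = pi * r^2 = pi * 57.5^2
  A = 10386.89 m^2

10386.89


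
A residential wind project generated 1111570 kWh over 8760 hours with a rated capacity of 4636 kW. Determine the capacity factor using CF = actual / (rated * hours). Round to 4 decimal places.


Capacity factor = actual output / maximum possible output
Maximum possible = rated * hours = 4636 * 8760 = 40611360 kWh
CF = 1111570 / 40611360
CF = 0.0274

0.0274


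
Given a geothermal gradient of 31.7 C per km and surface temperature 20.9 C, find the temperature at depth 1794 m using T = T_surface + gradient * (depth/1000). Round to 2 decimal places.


Convert depth to km: 1794 / 1000 = 1.794 km
Temperature increase = gradient * depth_km = 31.7 * 1.794 = 56.87 C
Temperature at depth = T_surface + delta_T = 20.9 + 56.87
T = 77.77 C

77.77


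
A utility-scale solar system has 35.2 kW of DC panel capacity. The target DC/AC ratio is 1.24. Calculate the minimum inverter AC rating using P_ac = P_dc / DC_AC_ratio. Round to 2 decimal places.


The inverter AC capacity is determined by the DC/AC ratio.
Given: P_dc = 35.2 kW, DC/AC ratio = 1.24
P_ac = P_dc / ratio = 35.2 / 1.24
P_ac = 28.39 kW

28.39


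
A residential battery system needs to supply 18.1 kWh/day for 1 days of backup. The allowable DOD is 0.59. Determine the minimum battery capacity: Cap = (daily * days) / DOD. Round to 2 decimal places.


Total energy needed = daily * days = 18.1 * 1 = 18.1 kWh
Account for depth of discharge:
  Cap = total_energy / DOD = 18.1 / 0.59
  Cap = 30.68 kWh

30.68


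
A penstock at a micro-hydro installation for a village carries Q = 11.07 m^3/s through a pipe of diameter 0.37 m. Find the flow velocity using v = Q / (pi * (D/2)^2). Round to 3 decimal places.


Compute pipe cross-sectional area:
  A = pi * (D/2)^2 = pi * (0.37/2)^2 = 0.1075 m^2
Calculate velocity:
  v = Q / A = 11.07 / 0.1075
  v = 102.957 m/s

102.957


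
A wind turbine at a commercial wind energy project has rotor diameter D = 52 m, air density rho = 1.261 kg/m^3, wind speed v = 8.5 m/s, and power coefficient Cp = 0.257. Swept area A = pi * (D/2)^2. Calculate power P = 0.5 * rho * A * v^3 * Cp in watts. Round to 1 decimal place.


Step 1 -- Compute swept area:
  A = pi * (D/2)^2 = pi * (52/2)^2 = 2123.72 m^2
Step 2 -- Apply wind power equation:
  P = 0.5 * rho * A * v^3 * Cp
  v^3 = 8.5^3 = 614.125
  P = 0.5 * 1.261 * 2123.72 * 614.125 * 0.257
  P = 211335.1 W

211335.1


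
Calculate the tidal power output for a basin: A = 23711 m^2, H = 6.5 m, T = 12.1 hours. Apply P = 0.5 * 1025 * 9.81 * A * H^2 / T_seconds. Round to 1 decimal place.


Convert period to seconds: T = 12.1 * 3600 = 43560.0 s
H^2 = 6.5^2 = 42.25
P = 0.5 * rho * g * A * H^2 / T
P = 0.5 * 1025 * 9.81 * 23711 * 42.25 / 43560.0
P = 115625.0 W

115625.0


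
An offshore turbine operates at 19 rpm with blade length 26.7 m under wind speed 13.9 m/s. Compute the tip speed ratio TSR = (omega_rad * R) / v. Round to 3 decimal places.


Convert rotational speed to rad/s:
  omega = 19 * 2 * pi / 60 = 1.9897 rad/s
Compute tip speed:
  v_tip = omega * R = 1.9897 * 26.7 = 53.124 m/s
Tip speed ratio:
  TSR = v_tip / v_wind = 53.124 / 13.9 = 3.822

3.822


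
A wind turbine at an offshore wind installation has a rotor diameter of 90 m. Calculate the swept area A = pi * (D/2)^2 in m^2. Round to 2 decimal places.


Compute the rotor radius:
  r = D / 2 = 90 / 2 = 45.0 m
Calculate swept area:
  A = pi * r^2 = pi * 45.0^2
  A = 6361.73 m^2

6361.73


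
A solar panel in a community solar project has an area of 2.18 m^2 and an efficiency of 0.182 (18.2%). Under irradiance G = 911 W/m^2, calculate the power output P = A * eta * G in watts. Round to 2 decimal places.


Use the solar power formula P = A * eta * G.
Given: A = 2.18 m^2, eta = 0.182, G = 911 W/m^2
P = 2.18 * 0.182 * 911
P = 361.45 W

361.45


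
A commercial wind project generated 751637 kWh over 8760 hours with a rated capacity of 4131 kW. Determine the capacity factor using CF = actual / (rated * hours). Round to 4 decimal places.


Capacity factor = actual output / maximum possible output
Maximum possible = rated * hours = 4131 * 8760 = 36187560 kWh
CF = 751637 / 36187560
CF = 0.0208

0.0208


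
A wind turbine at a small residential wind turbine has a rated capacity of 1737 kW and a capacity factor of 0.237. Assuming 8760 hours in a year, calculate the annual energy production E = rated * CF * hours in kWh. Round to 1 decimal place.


Annual energy = rated_kW * capacity_factor * hours_per_year
Given: P_rated = 1737 kW, CF = 0.237, hours = 8760
E = 1737 * 0.237 * 8760
E = 3606220.4 kWh

3606220.4


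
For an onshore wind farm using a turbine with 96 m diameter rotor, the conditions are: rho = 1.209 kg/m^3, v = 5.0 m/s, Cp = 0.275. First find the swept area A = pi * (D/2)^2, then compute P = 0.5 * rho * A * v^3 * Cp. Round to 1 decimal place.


Step 1 -- Compute swept area:
  A = pi * (D/2)^2 = pi * (96/2)^2 = 7238.23 m^2
Step 2 -- Apply wind power equation:
  P = 0.5 * rho * A * v^3 * Cp
  v^3 = 5.0^3 = 125.0
  P = 0.5 * 1.209 * 7238.23 * 125.0 * 0.275
  P = 150408.1 W

150408.1


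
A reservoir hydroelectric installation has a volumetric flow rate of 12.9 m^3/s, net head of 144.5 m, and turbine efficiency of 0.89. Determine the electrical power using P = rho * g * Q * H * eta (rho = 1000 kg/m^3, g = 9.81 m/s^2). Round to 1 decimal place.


Apply the hydropower formula P = rho * g * Q * H * eta
rho * g = 1000 * 9.81 = 9810.0
P = 9810.0 * 12.9 * 144.5 * 0.89
P = 16274834.1 W

16274834.1


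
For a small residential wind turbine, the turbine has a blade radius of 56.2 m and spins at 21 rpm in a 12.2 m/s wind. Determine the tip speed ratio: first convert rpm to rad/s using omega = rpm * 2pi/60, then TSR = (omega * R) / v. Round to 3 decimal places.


Convert rotational speed to rad/s:
  omega = 21 * 2 * pi / 60 = 2.1991 rad/s
Compute tip speed:
  v_tip = omega * R = 2.1991 * 56.2 = 123.59 m/s
Tip speed ratio:
  TSR = v_tip / v_wind = 123.59 / 12.2 = 10.130

10.130


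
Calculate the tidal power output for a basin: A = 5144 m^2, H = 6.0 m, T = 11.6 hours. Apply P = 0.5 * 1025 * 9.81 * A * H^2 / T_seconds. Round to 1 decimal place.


Convert period to seconds: T = 11.6 * 3600 = 41760.0 s
H^2 = 6.0^2 = 36.0
P = 0.5 * rho * g * A * H^2 / T
P = 0.5 * 1025 * 9.81 * 5144 * 36.0 / 41760.0
P = 22294.9 W

22294.9


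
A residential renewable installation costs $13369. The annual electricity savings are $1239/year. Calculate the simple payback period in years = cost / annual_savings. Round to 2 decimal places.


Simple payback period = initial cost / annual savings
Payback = 13369 / 1239
Payback = 10.79 years

10.79


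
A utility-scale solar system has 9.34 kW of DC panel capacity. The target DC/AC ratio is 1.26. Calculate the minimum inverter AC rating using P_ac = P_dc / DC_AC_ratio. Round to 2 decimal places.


The inverter AC capacity is determined by the DC/AC ratio.
Given: P_dc = 9.34 kW, DC/AC ratio = 1.26
P_ac = P_dc / ratio = 9.34 / 1.26
P_ac = 7.41 kW

7.41


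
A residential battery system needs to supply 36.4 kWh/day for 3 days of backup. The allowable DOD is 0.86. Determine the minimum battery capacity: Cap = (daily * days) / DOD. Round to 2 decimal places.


Total energy needed = daily * days = 36.4 * 3 = 109.2 kWh
Account for depth of discharge:
  Cap = total_energy / DOD = 109.2 / 0.86
  Cap = 126.98 kWh

126.98


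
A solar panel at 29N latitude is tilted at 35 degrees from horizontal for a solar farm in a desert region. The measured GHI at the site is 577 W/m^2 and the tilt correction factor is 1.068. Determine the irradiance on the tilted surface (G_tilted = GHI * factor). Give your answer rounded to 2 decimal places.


Identify the given values:
  GHI = 577 W/m^2, tilt correction factor = 1.068
Apply the formula G_tilted = GHI * factor:
  G_tilted = 577 * 1.068
  G_tilted = 616.24 W/m^2

616.24


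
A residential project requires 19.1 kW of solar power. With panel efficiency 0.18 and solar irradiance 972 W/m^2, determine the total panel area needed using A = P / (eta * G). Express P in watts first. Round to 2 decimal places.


Convert target power to watts: P = 19.1 * 1000 = 19100.0 W
Compute denominator: eta * G = 0.18 * 972 = 174.96
Required area A = P / (eta * G) = 19100.0 / 174.96
A = 109.17 m^2

109.17


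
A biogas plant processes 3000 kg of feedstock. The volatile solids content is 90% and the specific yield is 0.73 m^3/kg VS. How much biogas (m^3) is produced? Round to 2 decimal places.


Compute volatile solids:
  VS = mass * VS_fraction = 3000 * 0.9 = 2700.0 kg
Calculate biogas volume:
  Biogas = VS * specific_yield = 2700.0 * 0.73
  Biogas = 1971.00 m^3

1971.00


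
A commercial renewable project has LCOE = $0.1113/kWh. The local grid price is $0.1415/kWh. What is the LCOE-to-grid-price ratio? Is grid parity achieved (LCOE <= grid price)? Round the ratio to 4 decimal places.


Compare LCOE to grid price:
  LCOE = $0.1113/kWh, Grid price = $0.1415/kWh
  Ratio = LCOE / grid_price = 0.1113 / 0.1415 = 0.7866
  Grid parity achieved (ratio <= 1)? yes

0.7866


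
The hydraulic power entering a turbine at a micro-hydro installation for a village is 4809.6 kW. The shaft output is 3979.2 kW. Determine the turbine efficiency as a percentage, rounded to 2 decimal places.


Turbine efficiency = (output power / input power) * 100
eta = (3979.2 / 4809.6) * 100
eta = 82.73%

82.73


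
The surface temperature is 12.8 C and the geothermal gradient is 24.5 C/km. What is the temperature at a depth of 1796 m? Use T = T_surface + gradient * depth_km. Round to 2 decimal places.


Convert depth to km: 1796 / 1000 = 1.796 km
Temperature increase = gradient * depth_km = 24.5 * 1.796 = 44.0 C
Temperature at depth = T_surface + delta_T = 12.8 + 44.0
T = 56.80 C

56.80


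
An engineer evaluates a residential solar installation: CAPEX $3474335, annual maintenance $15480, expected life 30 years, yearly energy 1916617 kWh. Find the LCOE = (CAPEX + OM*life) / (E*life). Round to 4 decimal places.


Total cost = CAPEX + OM * lifetime = 3474335 + 15480 * 30 = 3474335 + 464400 = 3938735
Total generation = annual * lifetime = 1916617 * 30 = 57498510 kWh
LCOE = 3938735 / 57498510
LCOE = 0.0685 $/kWh

0.0685


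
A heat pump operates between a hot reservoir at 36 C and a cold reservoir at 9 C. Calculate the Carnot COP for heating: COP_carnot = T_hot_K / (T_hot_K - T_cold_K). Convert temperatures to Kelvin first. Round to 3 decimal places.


Convert to Kelvin:
  T_hot = 36 + 273.15 = 309.15 K
  T_cold = 9 + 273.15 = 282.15 K
Apply Carnot COP formula:
  COP = T_hot_K / (T_hot_K - T_cold_K) = 309.15 / 27.0
  COP = 11.450

11.450


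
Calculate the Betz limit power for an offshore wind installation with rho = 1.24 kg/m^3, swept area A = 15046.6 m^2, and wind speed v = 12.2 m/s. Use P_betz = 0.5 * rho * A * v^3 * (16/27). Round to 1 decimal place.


The Betz coefficient Cp_max = 16/27 = 0.5926
v^3 = 12.2^3 = 1815.848
P_betz = 0.5 * rho * A * v^3 * Cp_max
P_betz = 0.5 * 1.24 * 15046.6 * 1815.848 * 0.5926
P_betz = 10038429.6 W

10038429.6


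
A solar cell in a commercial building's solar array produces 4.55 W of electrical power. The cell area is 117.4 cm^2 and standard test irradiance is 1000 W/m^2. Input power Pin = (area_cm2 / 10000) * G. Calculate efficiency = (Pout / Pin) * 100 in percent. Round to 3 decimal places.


First compute the input power:
  Pin = area_cm2 / 10000 * G = 117.4 / 10000 * 1000 = 11.74 W
Then compute efficiency:
  Efficiency = (Pout / Pin) * 100 = (4.55 / 11.74) * 100
  Efficiency = 38.756%

38.756


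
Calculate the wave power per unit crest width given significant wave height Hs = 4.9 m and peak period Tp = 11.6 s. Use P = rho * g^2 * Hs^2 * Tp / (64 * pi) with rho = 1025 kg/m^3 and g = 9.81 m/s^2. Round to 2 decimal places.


Apply wave power formula:
  g^2 = 9.81^2 = 96.2361
  Hs^2 = 4.9^2 = 24.01
  Numerator = rho * g^2 * Hs^2 * Tp = 1025 * 96.2361 * 24.01 * 11.6 = 27473375.97
  Denominator = 64 * pi = 201.0619
  P = 27473375.97 / 201.0619 = 136641.36 W/m

136641.36


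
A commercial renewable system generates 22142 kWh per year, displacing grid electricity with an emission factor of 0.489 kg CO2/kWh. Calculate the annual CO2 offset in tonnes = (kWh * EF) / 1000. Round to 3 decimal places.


CO2 offset in kg = generation * emission_factor
CO2 offset = 22142 * 0.489 = 10827.44 kg
Convert to tonnes:
  CO2 offset = 10827.44 / 1000 = 10.827 tonnes

10.827


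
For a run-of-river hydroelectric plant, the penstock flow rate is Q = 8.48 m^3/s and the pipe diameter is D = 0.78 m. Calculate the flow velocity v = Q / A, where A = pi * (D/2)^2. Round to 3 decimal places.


Compute pipe cross-sectional area:
  A = pi * (D/2)^2 = pi * (0.78/2)^2 = 0.4778 m^2
Calculate velocity:
  v = Q / A = 8.48 / 0.4778
  v = 17.747 m/s

17.747


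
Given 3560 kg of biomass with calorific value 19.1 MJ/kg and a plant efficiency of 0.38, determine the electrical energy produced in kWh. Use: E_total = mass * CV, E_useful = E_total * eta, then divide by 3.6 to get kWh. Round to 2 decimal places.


Total energy = mass * CV = 3560 * 19.1 = 67996.0 MJ
Useful energy = total * eta = 67996.0 * 0.38 = 25838.48 MJ
Convert to kWh: 25838.48 / 3.6
Useful energy = 7177.36 kWh

7177.36


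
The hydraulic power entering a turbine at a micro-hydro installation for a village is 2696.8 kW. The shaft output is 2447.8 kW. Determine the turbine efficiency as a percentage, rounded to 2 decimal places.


Turbine efficiency = (output power / input power) * 100
eta = (2447.8 / 2696.8) * 100
eta = 90.77%

90.77


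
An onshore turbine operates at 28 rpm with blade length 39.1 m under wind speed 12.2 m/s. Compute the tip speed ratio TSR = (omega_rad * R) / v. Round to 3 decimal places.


Convert rotational speed to rad/s:
  omega = 28 * 2 * pi / 60 = 2.9322 rad/s
Compute tip speed:
  v_tip = omega * R = 2.9322 * 39.1 = 114.647 m/s
Tip speed ratio:
  TSR = v_tip / v_wind = 114.647 / 12.2 = 9.397

9.397


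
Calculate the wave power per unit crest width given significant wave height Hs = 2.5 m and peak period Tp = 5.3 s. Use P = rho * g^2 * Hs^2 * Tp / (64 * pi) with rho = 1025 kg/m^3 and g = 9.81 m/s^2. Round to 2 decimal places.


Apply wave power formula:
  g^2 = 9.81^2 = 96.2361
  Hs^2 = 2.5^2 = 6.25
  Numerator = rho * g^2 * Hs^2 * Tp = 1025 * 96.2361 * 6.25 * 5.3 = 3267516.33
  Denominator = 64 * pi = 201.0619
  P = 3267516.33 / 201.0619 = 16251.29 W/m

16251.29


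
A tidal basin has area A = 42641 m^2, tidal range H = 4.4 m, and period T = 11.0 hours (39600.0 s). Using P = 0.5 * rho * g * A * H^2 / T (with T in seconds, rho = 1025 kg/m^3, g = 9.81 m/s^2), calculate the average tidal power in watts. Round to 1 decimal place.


Convert period to seconds: T = 11.0 * 3600 = 39600.0 s
H^2 = 4.4^2 = 19.36
P = 0.5 * rho * g * A * H^2 / T
P = 0.5 * 1025 * 9.81 * 42641 * 19.36 / 39600.0
P = 104809.4 W

104809.4


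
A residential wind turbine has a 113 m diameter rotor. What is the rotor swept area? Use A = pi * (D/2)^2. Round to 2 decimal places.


Compute the rotor radius:
  r = D / 2 = 113 / 2 = 56.5 m
Calculate swept area:
  A = pi * r^2 = pi * 56.5^2
  A = 10028.75 m^2

10028.75


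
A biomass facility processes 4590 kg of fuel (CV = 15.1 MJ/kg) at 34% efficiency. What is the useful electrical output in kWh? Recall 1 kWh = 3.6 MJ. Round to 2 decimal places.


Total energy = mass * CV = 4590 * 15.1 = 69309.0 MJ
Useful energy = total * eta = 69309.0 * 0.34 = 23565.06 MJ
Convert to kWh: 23565.06 / 3.6
Useful energy = 6545.85 kWh

6545.85


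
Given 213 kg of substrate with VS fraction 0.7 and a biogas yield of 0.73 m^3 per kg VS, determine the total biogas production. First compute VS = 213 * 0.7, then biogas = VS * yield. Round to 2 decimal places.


Compute volatile solids:
  VS = mass * VS_fraction = 213 * 0.7 = 149.1 kg
Calculate biogas volume:
  Biogas = VS * specific_yield = 149.1 * 0.73
  Biogas = 108.84 m^3

108.84


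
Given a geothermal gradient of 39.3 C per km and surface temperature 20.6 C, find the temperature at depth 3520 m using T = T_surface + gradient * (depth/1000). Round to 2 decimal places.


Convert depth to km: 3520 / 1000 = 3.52 km
Temperature increase = gradient * depth_km = 39.3 * 3.52 = 138.34 C
Temperature at depth = T_surface + delta_T = 20.6 + 138.34
T = 158.94 C

158.94


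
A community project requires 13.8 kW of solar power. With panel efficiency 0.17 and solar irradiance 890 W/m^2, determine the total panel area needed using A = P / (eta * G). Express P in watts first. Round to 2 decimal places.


Convert target power to watts: P = 13.8 * 1000 = 13800.0 W
Compute denominator: eta * G = 0.17 * 890 = 151.3
Required area A = P / (eta * G) = 13800.0 / 151.3
A = 91.21 m^2

91.21


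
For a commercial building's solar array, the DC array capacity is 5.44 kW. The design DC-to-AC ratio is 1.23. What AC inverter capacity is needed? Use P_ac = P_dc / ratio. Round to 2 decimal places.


The inverter AC capacity is determined by the DC/AC ratio.
Given: P_dc = 5.44 kW, DC/AC ratio = 1.23
P_ac = P_dc / ratio = 5.44 / 1.23
P_ac = 4.42 kW

4.42


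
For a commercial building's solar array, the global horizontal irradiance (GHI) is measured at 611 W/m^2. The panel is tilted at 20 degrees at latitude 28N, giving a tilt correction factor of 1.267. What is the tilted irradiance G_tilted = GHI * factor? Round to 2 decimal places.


Identify the given values:
  GHI = 611 W/m^2, tilt correction factor = 1.267
Apply the formula G_tilted = GHI * factor:
  G_tilted = 611 * 1.267
  G_tilted = 774.14 W/m^2

774.14


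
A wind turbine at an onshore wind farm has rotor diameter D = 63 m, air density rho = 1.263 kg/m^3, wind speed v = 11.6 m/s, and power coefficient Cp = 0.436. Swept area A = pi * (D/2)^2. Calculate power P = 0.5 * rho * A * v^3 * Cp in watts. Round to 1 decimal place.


Step 1 -- Compute swept area:
  A = pi * (D/2)^2 = pi * (63/2)^2 = 3117.25 m^2
Step 2 -- Apply wind power equation:
  P = 0.5 * rho * A * v^3 * Cp
  v^3 = 11.6^3 = 1560.896
  P = 0.5 * 1.263 * 3117.25 * 1560.896 * 0.436
  P = 1339691.5 W

1339691.5


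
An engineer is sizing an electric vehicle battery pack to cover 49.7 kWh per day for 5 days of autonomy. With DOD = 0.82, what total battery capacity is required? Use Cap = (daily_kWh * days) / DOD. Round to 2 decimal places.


Total energy needed = daily * days = 49.7 * 5 = 248.5 kWh
Account for depth of discharge:
  Cap = total_energy / DOD = 248.5 / 0.82
  Cap = 303.05 kWh

303.05


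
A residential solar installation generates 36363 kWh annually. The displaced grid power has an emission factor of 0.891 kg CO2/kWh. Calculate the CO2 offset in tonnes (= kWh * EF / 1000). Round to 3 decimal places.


CO2 offset in kg = generation * emission_factor
CO2 offset = 36363 * 0.891 = 32399.43 kg
Convert to tonnes:
  CO2 offset = 32399.43 / 1000 = 32.399 tonnes

32.399


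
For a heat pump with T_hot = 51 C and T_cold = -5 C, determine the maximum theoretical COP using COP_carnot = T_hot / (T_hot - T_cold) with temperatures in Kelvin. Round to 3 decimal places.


Convert to Kelvin:
  T_hot = 51 + 273.15 = 324.15 K
  T_cold = -5 + 273.15 = 268.15 K
Apply Carnot COP formula:
  COP = T_hot_K / (T_hot_K - T_cold_K) = 324.15 / 56.0
  COP = 5.788

5.788


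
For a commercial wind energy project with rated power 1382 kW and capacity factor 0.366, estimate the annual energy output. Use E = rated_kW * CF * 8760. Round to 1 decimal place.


Annual energy = rated_kW * capacity_factor * hours_per_year
Given: P_rated = 1382 kW, CF = 0.366, hours = 8760
E = 1382 * 0.366 * 8760
E = 4430913.1 kWh

4430913.1


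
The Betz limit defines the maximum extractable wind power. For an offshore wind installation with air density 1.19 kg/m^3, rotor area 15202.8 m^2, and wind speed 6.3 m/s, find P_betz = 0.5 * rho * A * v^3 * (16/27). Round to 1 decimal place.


The Betz coefficient Cp_max = 16/27 = 0.5926
v^3 = 6.3^3 = 250.047
P_betz = 0.5 * rho * A * v^3 * Cp_max
P_betz = 0.5 * 1.19 * 15202.8 * 250.047 * 0.5926
P_betz = 1340350.6 W

1340350.6


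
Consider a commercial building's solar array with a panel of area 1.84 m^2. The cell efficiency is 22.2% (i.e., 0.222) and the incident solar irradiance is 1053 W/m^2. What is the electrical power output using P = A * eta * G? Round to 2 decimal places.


Use the solar power formula P = A * eta * G.
Given: A = 1.84 m^2, eta = 0.222, G = 1053 W/m^2
P = 1.84 * 0.222 * 1053
P = 430.13 W

430.13


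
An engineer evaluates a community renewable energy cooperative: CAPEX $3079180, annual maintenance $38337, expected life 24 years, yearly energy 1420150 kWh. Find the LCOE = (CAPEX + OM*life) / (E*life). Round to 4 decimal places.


Total cost = CAPEX + OM * lifetime = 3079180 + 38337 * 24 = 3079180 + 920088 = 3999268
Total generation = annual * lifetime = 1420150 * 24 = 34083600 kWh
LCOE = 3999268 / 34083600
LCOE = 0.1173 $/kWh

0.1173


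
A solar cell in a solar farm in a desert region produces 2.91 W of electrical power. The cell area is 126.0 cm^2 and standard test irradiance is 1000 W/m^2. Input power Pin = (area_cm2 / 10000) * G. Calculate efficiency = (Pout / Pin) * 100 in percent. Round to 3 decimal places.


First compute the input power:
  Pin = area_cm2 / 10000 * G = 126.0 / 10000 * 1000 = 12.6 W
Then compute efficiency:
  Efficiency = (Pout / Pin) * 100 = (2.91 / 12.6) * 100
  Efficiency = 23.095%

23.095


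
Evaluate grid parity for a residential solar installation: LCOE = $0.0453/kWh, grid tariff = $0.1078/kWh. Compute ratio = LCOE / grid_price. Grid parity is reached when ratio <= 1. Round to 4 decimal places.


Compare LCOE to grid price:
  LCOE = $0.0453/kWh, Grid price = $0.1078/kWh
  Ratio = LCOE / grid_price = 0.0453 / 0.1078 = 0.4202
  Grid parity achieved (ratio <= 1)? yes

0.4202


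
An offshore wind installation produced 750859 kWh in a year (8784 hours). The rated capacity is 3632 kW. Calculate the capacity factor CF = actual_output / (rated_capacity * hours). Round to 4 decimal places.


Capacity factor = actual output / maximum possible output
Maximum possible = rated * hours = 3632 * 8784 = 31903488 kWh
CF = 750859 / 31903488
CF = 0.0235

0.0235


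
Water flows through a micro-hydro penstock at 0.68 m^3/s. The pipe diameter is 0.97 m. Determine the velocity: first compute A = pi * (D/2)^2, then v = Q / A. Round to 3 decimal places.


Compute pipe cross-sectional area:
  A = pi * (D/2)^2 = pi * (0.97/2)^2 = 0.739 m^2
Calculate velocity:
  v = Q / A = 0.68 / 0.739
  v = 0.920 m/s

0.920


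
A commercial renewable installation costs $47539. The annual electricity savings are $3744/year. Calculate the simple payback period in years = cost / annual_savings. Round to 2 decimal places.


Simple payback period = initial cost / annual savings
Payback = 47539 / 3744
Payback = 12.70 years

12.70


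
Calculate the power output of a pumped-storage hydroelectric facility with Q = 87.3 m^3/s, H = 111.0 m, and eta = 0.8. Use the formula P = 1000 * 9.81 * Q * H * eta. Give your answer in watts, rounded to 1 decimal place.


Apply the hydropower formula P = rho * g * Q * H * eta
rho * g = 1000 * 9.81 = 9810.0
P = 9810.0 * 87.3 * 111.0 * 0.8
P = 76049474.4 W

76049474.4
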